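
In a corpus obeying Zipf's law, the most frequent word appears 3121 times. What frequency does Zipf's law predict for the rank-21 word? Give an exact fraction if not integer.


Zipf's law: freq(rank) = f1 / rank
f1 = 3121, rank = 21
freq = 3121 / 21
GCD(3121, 21) = 1
Simplified: 3121/21

3121/21


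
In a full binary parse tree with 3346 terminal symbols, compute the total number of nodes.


Leaf nodes (terminals): 3346
Internal nodes = n - 1 = 3346 - 1 = 3345
Total = leaves + internal = 3346 + 3345 = 6691

6691


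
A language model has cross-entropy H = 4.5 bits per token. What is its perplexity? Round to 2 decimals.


Perplexity formula: PP = 2^H
H = 4.5
PP = 2^4.5
Decompose: 2^4.5 = 2^4 * 2^0.5 = 2^4 * sqrt(2)
2^4 = 16, sqrt(2) ~ 1.4142136
PP ~ 16 * 1.4142136 = 22.6274176
Rounded to 2 decimals: 22.63

22.63


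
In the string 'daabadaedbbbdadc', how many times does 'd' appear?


Scanning 'daabadaedbbbdadc' for 'd':
  Position 0: 'd' -> MATCH (count: 1)
  Position 5: 'd' -> MATCH (count: 2)
  Position 8: 'd' -> MATCH (count: 3)
  Position 12: 'd' -> MATCH (count: 4)
  Position 14: 'd' -> MATCH (count: 5)
Total occurrences of 'd': 5

5


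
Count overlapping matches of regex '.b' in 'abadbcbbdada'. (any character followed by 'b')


Pattern: .b means any character followed by 'b'.
Scanning 'abadbcbbdada' position-by-position:
  Pos 0: window 'ab' -> MATCH
  Pos 1: window 'ba' -> no
  Pos 2: window 'ad' -> no
  Pos 3: window 'db' -> MATCH
  Pos 4: window 'bc' -> no
  Pos 5: window 'cb' -> MATCH
  Pos 6: window 'bb' -> MATCH
  Pos 7: window 'bd' -> no
  Pos 8: window 'da' -> no
  Pos 9: window 'ad' -> no
  Pos 10: window 'da' -> no
  Pos 11: window 'a' -> no
Total matches: 4

4


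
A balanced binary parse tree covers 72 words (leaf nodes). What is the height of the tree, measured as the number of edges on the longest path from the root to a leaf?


In a balanced binary tree with n leaves the deepest leaf is ceil(log2(n)) edges below the root.
log2(72) = 6.1699
ceil(6.1699) = 7
height (edges) = 7

7


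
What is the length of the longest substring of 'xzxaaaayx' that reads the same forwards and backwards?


Scanning 'xzxaaaayx' for palindromic substrings.
Substring at positions 3-6: 'aaaa'.
Check: reverse('aaaa') = 'aaaa' -> palindrome confirmed.
Neighbouring characters ('x' / 'y') break symmetry, so it cannot extend further.
No longer palindromic substring exists; longest length = 4

4


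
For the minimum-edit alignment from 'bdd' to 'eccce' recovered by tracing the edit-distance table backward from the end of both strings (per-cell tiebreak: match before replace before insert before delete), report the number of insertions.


Edit distance = 5. Backtracking from cell (3, 5) with preference match > replace > insert > delete,
then listing the resulting alignment 'bdd' -> 'eccce' left to right:
  Step 1: insert 'e' [insertion #1]
  Step 2: insert 'c' [insertion #2]
  Step 3: replace b->c
  Step 4: replace d->c
  Step 5: replace d->e
Total insertions: 2

2


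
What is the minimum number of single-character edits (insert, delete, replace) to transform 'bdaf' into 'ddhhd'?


Building DP table for s1='bdaf' (len 4) and s2='ddhhd' (len 5):
       d  d  h  h  d
    0  1  2  3  4  5
  b 1  1  2  3  4  5
  d 2  1  1  2  3  4
  a 3  2  2  2  3  4
  f 4  3  3  3  3  4
Edit distance = dp[4][5] = 4

4


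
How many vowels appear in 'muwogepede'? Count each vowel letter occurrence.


Scanning each character of 'muwogepede':
  Position 1: 'm' -> consonant (running count: 0)
  Position 2: 'u' -> vowel (running count: 1)
  Position 3: 'w' -> consonant (running count: 1)
  Position 4: 'o' -> vowel (running count: 2)
  Position 5: 'g' -> consonant (running count: 2)
  Position 6: 'e' -> vowel (running count: 3)
  Position 7: 'p' -> consonant (running count: 3)
  Position 8: 'e' -> vowel (running count: 4)
  Position 9: 'd' -> consonant (running count: 4)
  Position 10: 'e' -> vowel (running count: 5)
Total vowels: 5

5


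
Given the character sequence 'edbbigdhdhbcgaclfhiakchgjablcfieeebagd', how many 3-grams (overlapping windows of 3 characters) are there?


String 'edbbigdhdhbcgaclfhiakchgjablcfieeebagd' has length L = 38.
Number of overlapping n-grams = L - n + 1
Substituting: 38 - 3 + 1 = 36

36


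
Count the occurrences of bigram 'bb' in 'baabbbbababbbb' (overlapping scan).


Scanning 'baabbbbababbbb' for bigram 'bb':
  Position 0: 'ba' -> no
  Position 1: 'aa' -> no
  Position 2: 'ab' -> no
  Position 3: 'bb' -> MATCH
  Position 4: 'bb' -> MATCH
  Position 5: 'bb' -> MATCH
  Position 6: 'ba' -> no
  Position 7: 'ab' -> no
  Position 8: 'ba' -> no
  Position 9: 'ab' -> no
  Position 10: 'bb' -> MATCH
  Position 11: 'bb' -> MATCH
  Position 12: 'bb' -> MATCH
Total matches: 6

6


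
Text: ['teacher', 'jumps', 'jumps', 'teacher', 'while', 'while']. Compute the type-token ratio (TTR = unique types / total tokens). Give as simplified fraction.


Tokens: 6
Unique types: ('jumps', 'teacher', 'while') = 3
TTR = 3/6
Simplify: divide both by 3 -> 1/2
TTR = 1/2

1/2


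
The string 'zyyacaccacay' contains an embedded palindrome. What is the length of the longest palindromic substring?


Scanning 'zyyacaccacay' for palindromic substrings.
Substring at positions 2-11: 'yacaccacay'.
Check: reverse('yacaccacay') = 'yacaccacay' -> palindrome confirmed.
Neighbouring characters ('y' / '-') break symmetry, so it cannot extend further.
No longer palindromic substring exists; longest length = 10

10


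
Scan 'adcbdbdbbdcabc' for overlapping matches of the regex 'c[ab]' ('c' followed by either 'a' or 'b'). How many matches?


Pattern: c[ab] means 'c' followed by either 'a' or 'b'.
Scanning 'adcbdbdbbdcabc' position-by-position:
  Pos 0: window 'ad' -> no
  Pos 1: window 'dc' -> no
  Pos 2: window 'cb' -> MATCH
  Pos 3: window 'bd' -> no
  Pos 4: window 'db' -> no
  Pos 5: window 'bd' -> no
  Pos 6: window 'db' -> no
  Pos 7: window 'bb' -> no
  Pos 8: window 'bd' -> no
  Pos 9: window 'dc' -> no
  Pos 10: window 'ca' -> MATCH
  Pos 11: window 'ab' -> no
  Pos 12: window 'bc' -> no
  Pos 13: window 'c' -> no
Total matches: 2

2


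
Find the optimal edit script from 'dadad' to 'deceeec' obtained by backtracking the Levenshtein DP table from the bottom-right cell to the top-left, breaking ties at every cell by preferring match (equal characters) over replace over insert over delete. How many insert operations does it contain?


Edit distance = 6. Backtracking from cell (5, 7) with preference match > replace > insert > delete,
then listing the resulting alignment 'dadad' -> 'deceeec' left to right:
  Step 1: keep 'd'
  Step 2: insert 'e' [insertion #1]
  Step 3: insert 'c' [insertion #2]
  Step 4: replace a->e
  Step 5: replace d->e
  Step 6: replace a->e
  Step 7: replace d->c
Total insertions: 2

2


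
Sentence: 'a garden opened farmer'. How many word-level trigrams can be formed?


Word trigrams from [4] words:
  Trigram 1: (a garden opened)
  Trigram 2: (garden opened farmer)
Total word trigrams: 4 - 2 = 2

2


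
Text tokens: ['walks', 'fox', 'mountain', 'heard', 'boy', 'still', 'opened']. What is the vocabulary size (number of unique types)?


Listing all tokens and tracking unique types:
  Token 1: 'walks' -> NEW (unique so far: 1)
  Token 2: 'fox' -> NEW (unique so far: 2)
  Token 3: 'mountain' -> NEW (unique so far: 3)
  Token 4: 'heard' -> NEW (unique so far: 4)
  Token 5: 'boy' -> NEW (unique so far: 5)
  Token 6: 'still' -> NEW (unique so far: 6)
  Token 7: 'opened' -> NEW (unique so far: 7)
Unique types: ('boy', 'fox', 'heard', 'mountain', 'opened', 'still', 'walks')
Vocabulary size: 7

7


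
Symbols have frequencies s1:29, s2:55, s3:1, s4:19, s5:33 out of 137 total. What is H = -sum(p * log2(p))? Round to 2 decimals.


Computing entropy H = -sum(p_i * log2(p_i)):
  s1: p = 29/137 = 0.2117, -p*log2(p) = 0.4742
  s2: p = 55/137 = 0.4015, -p*log2(p) = 0.5286
  s3: p = 1/137 = 0.0073, -p*log2(p) = 0.0518
  s4: p = 19/137 = 0.1387, -p*log2(p) = 0.3953
  s5: p = 33/137 = 0.2409, -p*log2(p) = 0.4947
H = sum of terms = 1.9446
Rounded to 2 decimals: 1.94

1.94


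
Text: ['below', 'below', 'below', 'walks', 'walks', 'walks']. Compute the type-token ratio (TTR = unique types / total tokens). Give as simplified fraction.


Tokens: 6
Unique types: ('below', 'walks') = 2
TTR = 2/6
Simplify: divide both by 2 -> 1/3
TTR = 1/3

1/3


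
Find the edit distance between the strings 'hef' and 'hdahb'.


Building DP table for s1='hef' (len 3) and s2='hdahb' (len 5):
       h  d  a  h  b
    0  1  2  3  4  5
  h 1  0  1  2  3  4
  e 2  1  1  2  3  4
  f 3  2  2  2  3  4
Edit distance = dp[3][5] = 4

4


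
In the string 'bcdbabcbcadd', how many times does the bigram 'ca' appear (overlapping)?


Scanning 'bcdbabcbcadd' for bigram 'ca':
  Position 0: 'bc' -> no
  Position 1: 'cd' -> no
  Position 2: 'db' -> no
  Position 3: 'ba' -> no
  Position 4: 'ab' -> no
  Position 5: 'bc' -> no
  Position 6: 'cb' -> no
  Position 7: 'bc' -> no
  Position 8: 'ca' -> MATCH
  Position 9: 'ad' -> no
  Position 10: 'dd' -> no
Total matches: 1

1


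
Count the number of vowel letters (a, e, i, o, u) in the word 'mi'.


Scanning each character of 'mi':
  Position 1: 'm' -> consonant (running count: 0)
  Position 2: 'i' -> vowel (running count: 1)
Total vowels: 1

1


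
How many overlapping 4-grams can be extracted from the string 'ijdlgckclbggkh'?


String 'ijdlgckclbggkh' has length L = 14.
Number of overlapping n-grams = L - n + 1
Substituting: 14 - 4 + 1 = 11

11


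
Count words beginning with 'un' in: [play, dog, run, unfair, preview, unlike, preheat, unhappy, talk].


Checking each word for prefix 'un':
  'play' -> no (count: 0)
  'dog' -> no (count: 0)
  'run' -> no (count: 0)
  'unfair' -> YES, starts with 'un' (count: 1)
  'preview' -> no (count: 1)
  'unlike' -> YES, starts with 'un' (count: 2)
  'preheat' -> no (count: 2)
  'unhappy' -> YES, starts with 'un' (count: 3)
  'talk' -> no (count: 3)
Total with prefix 'un': 3

3


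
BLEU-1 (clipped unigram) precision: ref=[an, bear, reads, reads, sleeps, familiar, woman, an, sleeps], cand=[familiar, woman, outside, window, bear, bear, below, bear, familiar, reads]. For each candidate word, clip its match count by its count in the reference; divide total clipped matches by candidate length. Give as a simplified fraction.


Reference word counts: {'an': 2, 'bear': 1, 'familiar': 1, 'reads': 2, 'sleeps': 2, 'woman': 1}
Checking each candidate word (with clipping):
  'familiar' -> in reference (ref count 1, used 1/1) -> match (matches: 1)
  'woman' -> in reference (ref count 1, used 1/1) -> match (matches: 2)
  'outside' -> not in reference -> no match (matches: 2)
  'window' -> not in reference -> no match (matches: 2)
  'bear' -> in reference (ref count 1, used 1/1) -> match (matches: 3)
  'bear' -> ref count 1 already used up (1/1) -> clipped, no match (matches: 3)
  'below' -> not in reference -> no match (matches: 3)
  'bear' -> ref count 1 already used up (1/1) -> clipped, no match (matches: 3)
  'familiar' -> ref count 1 already used up (1/1) -> clipped, no match (matches: 3)
  'reads' -> in reference (ref count 2, used 1/2) -> match (matches: 4)
Clipped matches: 4, Candidate length: 10
Precision = 4/10 = 2/5

2/5


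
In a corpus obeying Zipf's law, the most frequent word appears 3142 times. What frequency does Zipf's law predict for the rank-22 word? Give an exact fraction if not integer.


Zipf's law: freq(rank) = f1 / rank
f1 = 3142, rank = 22
freq = 3142 / 22
GCD(3142, 22) = 2
Simplified: 1571/11

1571/11


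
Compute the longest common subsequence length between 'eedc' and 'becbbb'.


DP table for LCS of 'eedc' and 'becbbb':
       b  e  c  b  b  b
    0  0  0  0  0  0  0
  e 0  0  1  1  1  1  1
  e 0  0  1  1  1  1  1
  d 0  0  1  1  1  1  1
  c 0  0  1  2  2  2  2
LCS: 'ec'
LCS length = 2

2


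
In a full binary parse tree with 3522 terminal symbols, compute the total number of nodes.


Leaf nodes (terminals): 3522
Internal nodes = n - 1 = 3522 - 1 = 3521
Total = leaves + internal = 3522 + 3521 = 7043

7043


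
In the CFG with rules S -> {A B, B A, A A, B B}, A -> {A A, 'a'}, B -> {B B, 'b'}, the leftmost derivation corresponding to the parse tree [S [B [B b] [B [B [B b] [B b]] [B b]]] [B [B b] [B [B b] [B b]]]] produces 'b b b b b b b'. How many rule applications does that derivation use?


Every bracketed nonterminal node [X ...] in the tree is produced by exactly one rule application.
Reading the tree off as a leftmost derivation:
  Step 1: S  =>  B B   (applied S -> B B)
  Step 2: B B  =>  B B B   (applied B -> B B)
  Step 3: B B B  =>  b B B   (applied B -> b)
  Step 4: b B B  =>  b B B B   (applied B -> B B)
  Step 5: b B B B  =>  b B B B B   (applied B -> B B)
  Step 6: b B B B B  =>  b b B B B   (applied B -> b)
  Step 7: b b B B B  =>  b b b B B   (applied B -> b)
  Step 8: b b b B B  =>  b b b b B   (applied B -> b)
  Step 9: b b b b B  =>  b b b b B B   (applied B -> B B)
  Step 10: b b b b B B  =>  b b b b b B   (applied B -> b)
  Step 11: b b b b b B  =>  b b b b b B B   (applied B -> B B)
  Step 12: b b b b b B B  =>  b b b b b b B   (applied B -> b)
  Step 13: b b b b b b B  =>  b b b b b b b   (applied B -> b)
Final yield: b b b b b b b
Total rewrite steps: 13

13


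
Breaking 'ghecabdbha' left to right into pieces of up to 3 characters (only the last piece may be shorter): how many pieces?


'ghecabdbha' has 10 characters.
Chunking with max size 3:
  Chunk 1: 'ghe' (positions 0-2)
  Chunk 2: 'cab' (positions 3-5)
  Chunk 3: 'dbh' (positions 6-8)
  Chunk 4: 'a' (positions 9-9)
Total chunks: ceil(10 / 3) = 4

4


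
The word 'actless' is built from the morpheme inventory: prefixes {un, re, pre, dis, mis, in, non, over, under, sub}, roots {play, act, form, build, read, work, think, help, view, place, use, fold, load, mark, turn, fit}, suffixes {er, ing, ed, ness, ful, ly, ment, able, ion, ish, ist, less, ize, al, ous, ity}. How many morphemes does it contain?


Segmenting 'actless' against the inventory:
  'act' -> root (morpheme 1)
  'less' -> suffix (morpheme 2)
Total morphemes: 2

2


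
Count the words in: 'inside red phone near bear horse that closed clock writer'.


Counting words by splitting on spaces:
  Word 1: 'inside'
  Word 2: 'red'
  Word 3: 'phone'
  Word 4: 'near'
  Word 5: 'bear'
  Word 6: 'horse'
  Word 7: 'that'
  Word 8: 'closed'
  Word 9: 'clock'
  Word 10: 'writer'
Total words: 10

10


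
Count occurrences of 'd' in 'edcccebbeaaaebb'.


Scanning 'edcccebbeaaaebb' for 'd':
  Position 1: 'd' -> MATCH (count: 1)
Total occurrences of 'd': 1

1


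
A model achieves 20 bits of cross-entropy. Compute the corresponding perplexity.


Perplexity formula: PP = 2^H
H = 20
PP = 2^20
PP = 2^20 = 1048576

1048576


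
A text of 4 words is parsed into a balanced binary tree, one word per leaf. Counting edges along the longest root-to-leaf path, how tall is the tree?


In a balanced binary tree with n leaves the deepest leaf is ceil(log2(n)) edges below the root.
log2(4) = 2.0000
ceil(2.0000) = 2
height (edges) = 2

2


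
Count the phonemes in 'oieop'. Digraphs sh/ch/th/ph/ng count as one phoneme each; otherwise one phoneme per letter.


Parsing 'oieop' greedily, digraphs first:
  'o' -> vowel phoneme (phonemes so far: 1)
  'i' -> vowel phoneme (phonemes so far: 2)
  'e' -> vowel phoneme (phonemes so far: 3)
  'o' -> vowel phoneme (phonemes so far: 4)
  'p' -> consonant phoneme (phonemes so far: 5)
Total phonemes: 5

5


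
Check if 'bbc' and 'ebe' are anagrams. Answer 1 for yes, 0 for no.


Sort characters of 'bbc': 'bbc'
Sort characters of 'ebe': 'bee'
Sorted forms differ -> they are NOT anagrams
Result: 0

0


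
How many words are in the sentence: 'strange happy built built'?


Counting words by splitting on spaces:
  Word 1: 'strange'
  Word 2: 'happy'
  Word 3: 'built'
  Word 4: 'built'
Total words: 4

4


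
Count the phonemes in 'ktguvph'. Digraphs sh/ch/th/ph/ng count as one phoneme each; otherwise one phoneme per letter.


Parsing 'ktguvph' greedily, digraphs first:
  'k' -> consonant phoneme (phonemes so far: 1)
  't' -> consonant phoneme (phonemes so far: 2)
  'g' -> consonant phoneme (phonemes so far: 3)
  'u' -> vowel phoneme (phonemes so far: 4)
  'v' -> consonant phoneme (phonemes so far: 5)
  'ph' -> digraph (1 consonant phoneme) (phonemes so far: 6)
Total phonemes: 6

6


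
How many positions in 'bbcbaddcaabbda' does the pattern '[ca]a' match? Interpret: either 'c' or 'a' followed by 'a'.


Pattern: [ca]a means either 'c' or 'a' followed by 'a'.
Scanning 'bbcbaddcaabbda' position-by-position:
  Pos 0: window 'bb' -> no
  Pos 1: window 'bc' -> no
  Pos 2: window 'cb' -> no
  Pos 3: window 'ba' -> no
  Pos 4: window 'ad' -> no
  Pos 5: window 'dd' -> no
  Pos 6: window 'dc' -> no
  Pos 7: window 'ca' -> MATCH
  Pos 8: window 'aa' -> MATCH
  Pos 9: window 'ab' -> no
  Pos 10: window 'bb' -> no
  Pos 11: window 'bd' -> no
  Pos 12: window 'da' -> no
  Pos 13: window 'a' -> no
Total matches: 2

2


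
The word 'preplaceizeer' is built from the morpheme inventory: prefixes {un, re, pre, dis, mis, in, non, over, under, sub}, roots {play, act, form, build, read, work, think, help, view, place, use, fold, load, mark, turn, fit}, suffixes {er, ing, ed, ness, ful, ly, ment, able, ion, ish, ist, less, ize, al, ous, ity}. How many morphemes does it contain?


Segmenting 'preplaceizeer' against the inventory:
  'pre' -> prefix (morpheme 1)
  'place' -> root (morpheme 2)
  'ize' -> suffix (morpheme 3)
  'er' -> suffix (morpheme 4)
Total morphemes: 4

4


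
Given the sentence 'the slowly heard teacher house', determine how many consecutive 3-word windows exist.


Word trigrams from [5] words:
  Trigram 1: (the slowly heard)
  Trigram 2: (slowly heard teacher)
  Trigram 3: (heard teacher house)
Total word trigrams: 5 - 2 = 3

3


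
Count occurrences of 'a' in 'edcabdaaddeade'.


Scanning 'edcabdaaddeade' for 'a':
  Position 3: 'a' -> MATCH (count: 1)
  Position 6: 'a' -> MATCH (count: 2)
  Position 7: 'a' -> MATCH (count: 3)
  Position 11: 'a' -> MATCH (count: 4)
Total occurrences of 'a': 4

4


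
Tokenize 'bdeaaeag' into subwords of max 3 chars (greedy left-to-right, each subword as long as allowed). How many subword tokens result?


'bdeaaeag' has 8 characters.
Chunking with max size 3:
  Chunk 1: 'bde' (positions 0-2)
  Chunk 2: 'aae' (positions 3-5)
  Chunk 3: 'ag' (positions 6-7)
Total chunks: ceil(8 / 3) = 3

3


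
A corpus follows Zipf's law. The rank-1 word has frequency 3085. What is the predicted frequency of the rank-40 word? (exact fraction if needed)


Zipf's law: freq(rank) = f1 / rank
f1 = 3085, rank = 40
freq = 3085 / 40
GCD(3085, 40) = 5
Simplified: 617/8

617/8


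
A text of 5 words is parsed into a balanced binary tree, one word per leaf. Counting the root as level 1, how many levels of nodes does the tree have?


In a balanced binary tree with n leaves the deepest leaf is ceil(log2(n)) edges below the root,
so counting node levels inclusive of root and leaves gives ceil(log2(n)) + 1 levels.
log2(5) = 2.3219
ceil(2.3219) = 3
levels = 3 + 1 = 4

4


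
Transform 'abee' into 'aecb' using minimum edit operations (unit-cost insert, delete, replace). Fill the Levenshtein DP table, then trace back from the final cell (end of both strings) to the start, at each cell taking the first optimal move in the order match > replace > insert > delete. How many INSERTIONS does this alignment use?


Edit distance = 3. Backtracking from cell (4, 4) with preference match > replace > insert > delete,
then listing the resulting alignment 'abee' -> 'aecb' left to right:
  Step 1: keep 'a'
  Step 2: replace b->e
  Step 3: replace e->c
  Step 4: replace e->b
Total insertions: 0

0


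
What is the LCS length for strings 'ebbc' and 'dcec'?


DP table for LCS of 'ebbc' and 'dcec':
       d  c  e  c
    0  0  0  0  0
  e 0  0  0  1  1
  b 0  0  0  1  1
  b 0  0  0  1  1
  c 0  0  1  1  2
LCS: 'ec'
LCS length = 2

2


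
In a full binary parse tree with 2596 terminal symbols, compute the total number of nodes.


Leaf nodes (terminals): 2596
Internal nodes = n - 1 = 2596 - 1 = 2595
Total = leaves + internal = 2596 + 2595 = 5191

5191


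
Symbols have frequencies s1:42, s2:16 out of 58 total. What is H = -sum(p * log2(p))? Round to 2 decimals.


Computing entropy H = -sum(p_i * log2(p_i)):
  s1: p = 42/58 = 0.7241, -p*log2(p) = 0.3372
  s2: p = 16/58 = 0.2759, -p*log2(p) = 0.5125
H = sum of terms = 0.8497
Rounded to 2 decimals: 0.85

0.85


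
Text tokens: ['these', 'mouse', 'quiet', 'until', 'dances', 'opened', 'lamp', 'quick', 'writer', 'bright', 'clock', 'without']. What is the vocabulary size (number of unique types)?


Listing all tokens and tracking unique types:
  Token 1: 'these' -> NEW (unique so far: 1)
  Token 2: 'mouse' -> NEW (unique so far: 2)
  Token 3: 'quiet' -> NEW (unique so far: 3)
  Token 4: 'until' -> NEW (unique so far: 4)
  Token 5: 'dances' -> NEW (unique so far: 5)
  Token 6: 'opened' -> NEW (unique so far: 6)
  Token 7: 'lamp' -> NEW (unique so far: 7)
  Token 8: 'quick' -> NEW (unique so far: 8)
  Token 9: 'writer' -> NEW (unique so far: 9)
  Token 10: 'bright' -> NEW (unique so far: 10)
  Token 11: 'clock' -> NEW (unique so far: 11)
  Token 12: 'without' -> NEW (unique so far: 12)
Unique types: ('bright', 'clock', 'dances', 'lamp', 'mouse', 'opened', 'quick', 'quiet', 'these', 'until', 'without', 'writer')
Vocabulary size: 12

12


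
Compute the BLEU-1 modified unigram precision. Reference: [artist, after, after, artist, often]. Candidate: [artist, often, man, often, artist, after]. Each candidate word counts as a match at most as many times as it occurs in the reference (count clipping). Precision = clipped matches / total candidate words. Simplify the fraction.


Reference word counts: {'after': 2, 'artist': 2, 'often': 1}
Checking each candidate word (with clipping):
  'artist' -> in reference (ref count 2, used 1/2) -> match (matches: 1)
  'often' -> in reference (ref count 1, used 1/1) -> match (matches: 2)
  'man' -> not in reference -> no match (matches: 2)
  'often' -> ref count 1 already used up (1/1) -> clipped, no match (matches: 2)
  'artist' -> in reference (ref count 2, used 2/2) -> match (matches: 3)
  'after' -> in reference (ref count 2, used 1/2) -> match (matches: 4)
Clipped matches: 4, Candidate length: 6
Precision = 4/6 = 2/3

2/3


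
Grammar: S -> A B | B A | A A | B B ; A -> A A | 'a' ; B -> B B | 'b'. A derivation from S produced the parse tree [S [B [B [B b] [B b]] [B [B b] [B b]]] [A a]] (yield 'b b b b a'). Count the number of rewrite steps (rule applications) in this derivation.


Every bracketed nonterminal node [X ...] in the tree is produced by exactly one rule application.
Reading the tree off as a leftmost derivation:
  Step 1: S  =>  B A   (applied S -> B A)
  Step 2: B A  =>  B B A   (applied B -> B B)
  Step 3: B B A  =>  B B B A   (applied B -> B B)
  Step 4: B B B A  =>  b B B A   (applied B -> b)
  Step 5: b B B A  =>  b b B A   (applied B -> b)
  Step 6: b b B A  =>  b b B B A   (applied B -> B B)
  Step 7: b b B B A  =>  b b b B A   (applied B -> b)
  Step 8: b b b B A  =>  b b b b A   (applied B -> b)
  Step 9: b b b b A  =>  b b b b a   (applied A -> a)
Final yield: b b b b a
Total rewrite steps: 9

9


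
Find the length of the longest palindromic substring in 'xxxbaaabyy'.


Scanning 'xxxbaaabyy' for palindromic substrings.
Substring at positions 3-7: 'baaab'.
Check: reverse('baaab') = 'baaab' -> palindrome confirmed.
Neighbouring characters ('x' / 'y') break symmetry, so it cannot extend further.
No longer palindromic substring exists; longest length = 5

5


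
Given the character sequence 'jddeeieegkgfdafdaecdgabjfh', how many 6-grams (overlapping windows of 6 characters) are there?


String 'jddeeieegkgfdafdaecdgabjfh' has length L = 26.
Number of overlapping n-grams = L - n + 1
Substituting: 26 - 6 + 1 = 21

21


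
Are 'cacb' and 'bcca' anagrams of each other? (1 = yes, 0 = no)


Sort characters of 'cacb': 'abcc'
Sort characters of 'bcca': 'abcc'
Sorted forms match -> they ARE anagrams
Result: 1

1


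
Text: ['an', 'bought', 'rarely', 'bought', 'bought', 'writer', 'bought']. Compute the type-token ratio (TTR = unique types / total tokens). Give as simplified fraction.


Tokens: 7
Unique types: ('an', 'bought', 'rarely', 'writer') = 4
TTR = 4/7
Already in lowest terms.

4/7


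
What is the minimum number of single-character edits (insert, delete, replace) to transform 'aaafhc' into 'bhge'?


Building DP table for s1='aaafhc' (len 6) and s2='bhge' (len 4):
       b  h  g  e
    0  1  2  3  4
  a 1  1  2  3  4
  a 2  2  2  3  4
  a 3  3  3  3  4
  f 4  4  4  4  4
  h 5  5  4  5  5
  c 6  6  5  5  6
Edit distance = dp[6][4] = 6

6


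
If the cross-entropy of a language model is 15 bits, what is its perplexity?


Perplexity formula: PP = 2^H
H = 15
PP = 2^15
PP = 2^15 = 32768

32768


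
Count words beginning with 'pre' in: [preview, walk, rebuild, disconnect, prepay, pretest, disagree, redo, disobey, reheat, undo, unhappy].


Checking each word for prefix 'pre':
  'preview' -> YES, starts with 'pre' (count: 1)
  'walk' -> no (count: 1)
  'rebuild' -> no (count: 1)
  'disconnect' -> no (count: 1)
  'prepay' -> YES, starts with 'pre' (count: 2)
  'pretest' -> YES, starts with 'pre' (count: 3)
  'disagree' -> no (count: 3)
  'redo' -> no (count: 3)
  'disobey' -> no (count: 3)
  'reheat' -> no (count: 3)
  'undo' -> no (count: 3)
  'unhappy' -> no (count: 3)
Total with prefix 'pre': 3

3


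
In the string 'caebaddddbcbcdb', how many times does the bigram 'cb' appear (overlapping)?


Scanning 'caebaddddbcbcdb' for bigram 'cb':
  Position 0: 'ca' -> no
  Position 1: 'ae' -> no
  Position 2: 'eb' -> no
  Position 3: 'ba' -> no
  Position 4: 'ad' -> no
  Position 5: 'dd' -> no
  Position 6: 'dd' -> no
  Position 7: 'dd' -> no
  Position 8: 'db' -> no
  Position 9: 'bc' -> no
  Position 10: 'cb' -> MATCH
  Position 11: 'bc' -> no
  Position 12: 'cd' -> no
  Position 13: 'db' -> no
Total matches: 1

1


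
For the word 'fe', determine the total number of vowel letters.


Scanning each character of 'fe':
  Position 1: 'f' -> consonant (running count: 0)
  Position 2: 'e' -> vowel (running count: 1)
Total vowels: 1

1


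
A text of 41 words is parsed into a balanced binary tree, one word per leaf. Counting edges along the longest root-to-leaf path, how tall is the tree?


In a balanced binary tree with n leaves the deepest leaf is ceil(log2(n)) edges below the root.
log2(41) = 5.3576
ceil(5.3576) = 6
height (edges) = 6

6


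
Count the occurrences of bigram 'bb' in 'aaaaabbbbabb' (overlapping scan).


Scanning 'aaaaabbbbabb' for bigram 'bb':
  Position 0: 'aa' -> no
  Position 1: 'aa' -> no
  Position 2: 'aa' -> no
  Position 3: 'aa' -> no
  Position 4: 'ab' -> no
  Position 5: 'bb' -> MATCH
  Position 6: 'bb' -> MATCH
  Position 7: 'bb' -> MATCH
  Position 8: 'ba' -> no
  Position 9: 'ab' -> no
  Position 10: 'bb' -> MATCH
Total matches: 4

4


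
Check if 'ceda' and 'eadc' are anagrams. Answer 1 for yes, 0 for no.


Sort characters of 'ceda': 'acde'
Sort characters of 'eadc': 'acde'
Sorted forms match -> they ARE anagrams
Result: 1

1


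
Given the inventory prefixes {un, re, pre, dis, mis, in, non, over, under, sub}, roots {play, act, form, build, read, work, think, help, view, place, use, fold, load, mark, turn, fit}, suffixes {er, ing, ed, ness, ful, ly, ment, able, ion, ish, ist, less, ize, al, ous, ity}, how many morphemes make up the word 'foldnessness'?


Segmenting 'foldnessness' against the inventory:
  'fold' -> root (morpheme 1)
  'ness' -> suffix (morpheme 2)
  'ness' -> suffix (morpheme 3)
Total morphemes: 3

3


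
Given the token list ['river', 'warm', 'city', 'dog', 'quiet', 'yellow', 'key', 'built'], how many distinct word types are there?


Listing all tokens and tracking unique types:
  Token 1: 'river' -> NEW (unique so far: 1)
  Token 2: 'warm' -> NEW (unique so far: 2)
  Token 3: 'city' -> NEW (unique so far: 3)
  Token 4: 'dog' -> NEW (unique so far: 4)
  Token 5: 'quiet' -> NEW (unique so far: 5)
  Token 6: 'yellow' -> NEW (unique so far: 6)
  Token 7: 'key' -> NEW (unique so far: 7)
  Token 8: 'built' -> NEW (unique so far: 8)
Unique types: ('built', 'city', 'dog', 'key', 'quiet', 'river', 'warm', 'yellow')
Vocabulary size: 8

8


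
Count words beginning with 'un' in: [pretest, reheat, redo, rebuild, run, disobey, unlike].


Checking each word for prefix 'un':
  'pretest' -> no (count: 0)
  'reheat' -> no (count: 0)
  'redo' -> no (count: 0)
  'rebuild' -> no (count: 0)
  'run' -> no (count: 0)
  'disobey' -> no (count: 0)
  'unlike' -> YES, starts with 'un' (count: 1)
Total with prefix 'un': 1

1


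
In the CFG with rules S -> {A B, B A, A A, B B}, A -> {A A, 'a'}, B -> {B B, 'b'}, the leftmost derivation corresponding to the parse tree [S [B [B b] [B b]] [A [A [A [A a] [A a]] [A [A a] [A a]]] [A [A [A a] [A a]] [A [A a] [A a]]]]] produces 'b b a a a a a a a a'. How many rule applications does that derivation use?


Every bracketed nonterminal node [X ...] in the tree is produced by exactly one rule application.
Reading the tree off as a leftmost derivation:
  Step 1: S  =>  B A   (applied S -> B A)
  Step 2: B A  =>  B B A   (applied B -> B B)
  Step 3: B B A  =>  b B A   (applied B -> b)
  Step 4: b B A  =>  b b A   (applied B -> b)
  Step 5: b b A  =>  b b A A   (applied A -> A A)
  Step 6: b b A A  =>  b b A A A   (applied A -> A A)
  Step 7: b b A A A  =>  b b A A A A   (applied A -> A A)
  Step 8: b b A A A A  =>  b b a A A A   (applied A -> a)
  Step 9: b b a A A A  =>  b b a a A A   (applied A -> a)
  Step 10: b b a a A A  =>  b b a a A A A   (applied A -> A A)
  Step 11: b b a a A A A  =>  b b a a a A A   (applied A -> a)
  Step 12: b b a a a A A  =>  b b a a a a A   (applied A -> a)
  Step 13: b b a a a a A  =>  b b a a a a A A   (applied A -> A A)
  Step 14: b b a a a a A A  =>  b b a a a a A A A   (applied A -> A A)
  Step 15: b b a a a a A A A  =>  b b a a a a a A A   (applied A -> a)
  Step 16: b b a a a a a A A  =>  b b a a a a a a A   (applied A -> a)
  Step 17: b b a a a a a a A  =>  b b a a a a a a A A   (applied A -> A A)
  Step 18: b b a a a a a a A A  =>  b b a a a a a a a A   (applied A -> a)
  Step 19: b b a a a a a a a A  =>  b b a a a a a a a a   (applied A -> a)
Final yield: b b a a a a a a a a
Total rewrite steps: 19

19


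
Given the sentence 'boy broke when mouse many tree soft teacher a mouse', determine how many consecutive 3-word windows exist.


Word trigrams from [10] words:
  Trigram 1: (boy broke when)
  Trigram 2: (broke when mouse)
  Trigram 3: (when mouse many)
  Trigram 4: (mouse many tree)
  Trigram 5: (many tree soft)
  Trigram 6: (tree soft teacher)
  Trigram 7: (soft teacher a)
  Trigram 8: (teacher a mouse)
Total word trigrams: 10 - 2 = 8

8


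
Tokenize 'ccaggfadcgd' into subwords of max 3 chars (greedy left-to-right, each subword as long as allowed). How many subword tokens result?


'ccaggfadcgd' has 11 characters.
Chunking with max size 3:
  Chunk 1: 'cca' (positions 0-2)
  Chunk 2: 'ggf' (positions 3-5)
  Chunk 3: 'adc' (positions 6-8)
  Chunk 4: 'gd' (positions 9-10)
Total chunks: ceil(11 / 3) = 4

4


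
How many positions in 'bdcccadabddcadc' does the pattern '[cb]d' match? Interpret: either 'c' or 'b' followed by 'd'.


Pattern: [cb]d means either 'c' or 'b' followed by 'd'.
Scanning 'bdcccadabddcadc' position-by-position:
  Pos 0: window 'bd' -> MATCH
  Pos 1: window 'dc' -> no
  Pos 2: window 'cc' -> no
  Pos 3: window 'cc' -> no
  Pos 4: window 'ca' -> no
  Pos 5: window 'ad' -> no
  Pos 6: window 'da' -> no
  Pos 7: window 'ab' -> no
  Pos 8: window 'bd' -> MATCH
  Pos 9: window 'dd' -> no
  Pos 10: window 'dc' -> no
  Pos 11: window 'ca' -> no
  Pos 12: window 'ad' -> no
  Pos 13: window 'dc' -> no
  Pos 14: window 'c' -> no
Total matches: 2

2


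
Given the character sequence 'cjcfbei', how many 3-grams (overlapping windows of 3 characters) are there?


String 'cjcfbei' has length L = 7.
Number of overlapping n-grams = L - n + 1
Substituting: 7 - 3 + 1 = 5

5


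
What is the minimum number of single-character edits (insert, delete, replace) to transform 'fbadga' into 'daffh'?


Building DP table for s1='fbadga' (len 6) and s2='daffh' (len 5):
       d  a  f  f  h
    0  1  2  3  4  5
  f 1  1  2  2  3  4
  b 2  2  2  3  3  4
  a 3  3  2  3  4  4
  d 4  3  3  3  4  5
  g 5  4  4  4  4  5
  a 6  5  4  5  5  5
Edit distance = dp[6][5] = 5

5


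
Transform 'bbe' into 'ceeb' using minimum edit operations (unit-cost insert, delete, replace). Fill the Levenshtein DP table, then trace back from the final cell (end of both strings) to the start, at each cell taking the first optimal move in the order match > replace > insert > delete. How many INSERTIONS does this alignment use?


Edit distance = 3. Backtracking from cell (3, 4) with preference match > replace > insert > delete,
then listing the resulting alignment 'bbe' -> 'ceeb' left to right:
  Step 1: replace b->c
  Step 2: replace b->e
  Step 3: keep 'e'
  Step 4: insert 'b' [insertion #1]
Total insertions: 1

1


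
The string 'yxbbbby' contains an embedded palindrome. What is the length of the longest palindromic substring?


Scanning 'yxbbbby' for palindromic substrings.
Substring at positions 2-5: 'bbbb'.
Check: reverse('bbbb') = 'bbbb' -> palindrome confirmed.
Neighbouring characters ('x' / 'y') break symmetry, so it cannot extend further.
No longer palindromic substring exists; longest length = 4

4


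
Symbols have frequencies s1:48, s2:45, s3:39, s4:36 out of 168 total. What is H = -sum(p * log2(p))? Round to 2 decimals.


Computing entropy H = -sum(p_i * log2(p_i)):
  s1: p = 48/168 = 0.2857, -p*log2(p) = 0.5164
  s2: p = 45/168 = 0.2679, -p*log2(p) = 0.5091
  s3: p = 39/168 = 0.2321, -p*log2(p) = 0.4891
  s4: p = 36/168 = 0.2143, -p*log2(p) = 0.4762
H = sum of terms = 1.9908
Rounded to 2 decimals: 1.99

1.99


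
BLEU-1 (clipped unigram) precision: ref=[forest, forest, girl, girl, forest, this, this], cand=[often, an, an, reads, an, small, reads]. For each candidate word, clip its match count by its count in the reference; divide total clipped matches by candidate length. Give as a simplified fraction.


Reference word counts: {'forest': 3, 'girl': 2, 'this': 2}
Checking each candidate word (with clipping):
  'often' -> not in reference -> no match (matches: 0)
  'an' -> not in reference -> no match (matches: 0)
  'an' -> not in reference -> no match (matches: 0)
  'reads' -> not in reference -> no match (matches: 0)
  'an' -> not in reference -> no match (matches: 0)
  'small' -> not in reference -> no match (matches: 0)
  'reads' -> not in reference -> no match (matches: 0)
Clipped matches: 0, Candidate length: 7
Precision = 0/7 = 0

0


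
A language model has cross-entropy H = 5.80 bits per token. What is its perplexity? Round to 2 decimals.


Perplexity formula: PP = 2^H
H = 5.80
PP = 2^5.80
Decompose: 2^5.80 = 2^5 * 2^0.80
2^5 = 32, 2^0.80 ~ 1.7411011
PP ~ 32 * 1.7411011 = 55.7152352
Rounded to 2 decimals: 55.72

55.72


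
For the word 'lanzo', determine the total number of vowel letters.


Scanning each character of 'lanzo':
  Position 1: 'l' -> consonant (running count: 0)
  Position 2: 'a' -> vowel (running count: 1)
  Position 3: 'n' -> consonant (running count: 1)
  Position 4: 'z' -> consonant (running count: 1)
  Position 5: 'o' -> vowel (running count: 2)
Total vowels: 2

2


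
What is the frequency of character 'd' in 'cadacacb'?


Scanning 'cadacacb' for 'd':
  Position 2: 'd' -> MATCH (count: 1)
Total occurrences of 'd': 1

1


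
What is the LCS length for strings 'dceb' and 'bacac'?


DP table for LCS of 'dceb' and 'bacac':
       b  a  c  a  c
    0  0  0  0  0  0
  d 0  0  0  0  0  0
  c 0  0  0  1  1  1
  e 0  0  0  1  1  1
  b 0  1  1  1  1  1
LCS: 'c'
LCS length = 1

1


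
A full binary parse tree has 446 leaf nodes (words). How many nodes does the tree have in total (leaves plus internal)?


Leaf nodes (terminals): 446
Internal nodes = n - 1 = 446 - 1 = 445
Total = leaves + internal = 446 + 445 = 891

891


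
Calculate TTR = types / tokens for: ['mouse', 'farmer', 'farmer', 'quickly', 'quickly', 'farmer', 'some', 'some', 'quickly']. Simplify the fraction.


Tokens: 9
Unique types: ('farmer', 'mouse', 'quickly', 'some') = 4
TTR = 4/9
Already in lowest terms.

4/9


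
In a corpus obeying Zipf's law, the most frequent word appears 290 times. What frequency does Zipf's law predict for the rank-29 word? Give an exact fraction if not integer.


Zipf's law: freq(rank) = f1 / rank
f1 = 290, rank = 29
freq = 290 / 29
= 10

10


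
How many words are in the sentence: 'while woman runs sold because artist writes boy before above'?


Counting words by splitting on spaces:
  Word 1: 'while'
  Word 2: 'woman'
  Word 3: 'runs'
  Word 4: 'sold'
  Word 5: 'because'
  Word 6: 'artist'
  Word 7: 'writes'
  Word 8: 'boy'
  Word 9: 'before'
  Word 10: 'above'
Total words: 10

10


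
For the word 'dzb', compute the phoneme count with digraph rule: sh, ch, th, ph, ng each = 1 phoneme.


Parsing 'dzb' greedily, digraphs first:
  'd' -> consonant phoneme (phonemes so far: 1)
  'z' -> consonant phoneme (phonemes so far: 2)
  'b' -> consonant phoneme (phonemes so far: 3)
Total phonemes: 3

3


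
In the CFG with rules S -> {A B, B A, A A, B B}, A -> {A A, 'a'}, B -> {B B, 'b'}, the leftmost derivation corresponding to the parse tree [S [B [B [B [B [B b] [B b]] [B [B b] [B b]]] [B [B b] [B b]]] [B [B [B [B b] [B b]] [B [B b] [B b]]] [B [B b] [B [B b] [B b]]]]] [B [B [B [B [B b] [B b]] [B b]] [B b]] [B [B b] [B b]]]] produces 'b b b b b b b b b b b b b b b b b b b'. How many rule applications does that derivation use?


Every bracketed nonterminal node [X ...] in the tree is produced by exactly one rule application.
Reading the tree off as a leftmost derivation:
  Step 1: S  =>  B B   (applied S -> B B)
  Step 2: B B  =>  B B B   (applied B -> B B)
  Step 3: B B B  =>  B B B B   (applied B -> B B)
  Step 4: B B B B  =>  B B B B B   (applied B -> B B)
  Step 5: B B B B B  =>  B B B B B B   (applied B -> B B)
  Step 6: B B B B B B  =>  b B B B B B   (applied B -> b)
  Step 7: b B B B B B  =>  b b B B B B   (applied B -> b)
  Step 8: b b B B B B  =>  b b B B B B B   (applied B -> B B)
  Step 9: b b B B B B B  =>  b b b B B B B   (applied B -> b)
  Step 10: b b b B B B B  =>  b b b b B B B   (applied B -> b)
  Step 11: b b b b B B B  =>  b b b b B B B B   (applied B -> B B)
  Step 12: b b b b B B B B  =>  b b b b b B B B   (applied B -> b)
  Step 13: b b b b b B B B  =>  b b b b b b B B   (applied B -> b)
  Step 14: b b b b b b B B  =>  b b b b b b B B B   (applied B -> B B)
  Step 15: b b b b b b B B B  =>  b b b b b b B B B B   (applied B -> B B)
  Step 16: b b b b b b B B B B  =>  b b b b b b B B B B B   (applied B -> B B)
  Step 17: b b b b b b B B B B B  =>  b b b b b b b B B B B   (applied B -> b)
  Step 18: b b b b b b b B B B B  =>  b b b b b b b b B B B   (applied B -> b)
  Step 19: b b b b b b b b B B B  =>  b b b b b b b b B B B B   (applied B -> B B)
  Step 20: b b b b b b b b B B B B  =>  b b b b b b b b b B B B   (applied B -> b)
  Step 21: b b b b b b b b b B B B  =>  b b b b b b b b b b B B   (applied B -> b)
  Step 22: b b b b b b b b b b B B  =>  b b b b b b b b b b B B B   (applied B -> B B)
  Step 23: b b b b b b b b b b B B B  =>  b b b b b b b b b b b B B   (applied B -> b)
  Step 24: b b b b b b b b b b b B B  =>  b b b b b b b b b b b B B B   (applied B -> B B)
  Step 25: b b b b b b b b b b b B B B  =>  b b b b b b b b b b b b B B   (applied B -> b)
  Step 26: b b b b b b b b b b b b B B  =>  b b b b b b b b b b b b b B   (applied B -> b)
  Step 27: b b b b b b b b b b b b b B  =>  b b b b b b b b b b b b b B B   (applied B -> B B)
  Step 28: b b b b b b b b b b b b b B B  =>  b b b b b b b b b b b b b B B B   (applied B -> B B)
  Step 29: b b b b b b b b b b b b b B B B  =>  b b b b b b b b b b b b b B B B B   (applied B -> B B)
  Step 30: b b b b b b b b b b b b b B B B B  =>  b b b b b b b b b b b b b B B B B B   (applied B -> B B)
  Step 31: b b b b b b b b b b b b b B B B B B  =>  b b b b b b b b b b b b b b B B B B   (applied B -> b)
  Step 32: b b b b b b b b b b b b b b B B B B  =>  b b b b b b b b b b b b b b b B B B   (applied B -> b)
  Step 33: b b b b b b b b b b b b b b b B B B  =>  b b b b b b b b b b b b b b b b B B   (applied B -> b)
  Step 34: b b b b b b b b b b b b b b b b B B  =>  b b b b b b b b b b b b b b b b b B   (applied B -> b)
  Step 35: b b b b b b b b b b b b b b b b b B  =>  b b b b b b b b b b b b b b b b b B B   (applied B -> B B)
  Step 36: b b b b b b b b b b b b b b b b b B B  =>  b b b b b b b b b b b b b b b b b b B   (applied B -> b)
  Step 37: b b b b b b b b b b b b b b b b b b B  =>  b b b b b b b b b b b b b b b b b b b   (applied B -> b)
Final yield: b b b b b b b b b b b b b b b b b b b
Total rewrite steps: 37

37
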